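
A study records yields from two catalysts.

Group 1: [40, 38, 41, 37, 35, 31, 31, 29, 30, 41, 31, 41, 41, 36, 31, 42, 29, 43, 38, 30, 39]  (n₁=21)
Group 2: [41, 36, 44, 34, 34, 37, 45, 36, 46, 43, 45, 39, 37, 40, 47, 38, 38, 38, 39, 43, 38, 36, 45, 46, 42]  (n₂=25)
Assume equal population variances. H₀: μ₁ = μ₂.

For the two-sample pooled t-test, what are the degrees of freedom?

df = n₁ + n₂ − 2 = 21 + 25 − 2 = 44

degrees of freedom = 44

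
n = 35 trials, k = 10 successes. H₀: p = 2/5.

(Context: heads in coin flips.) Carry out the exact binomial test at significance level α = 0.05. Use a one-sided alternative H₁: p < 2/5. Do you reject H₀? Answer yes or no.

Exact binomial: n=35, k=10, p₀=2/5=0.4000
P(X≤10) from Σ C(n,i)·p₀^i·(1−p₀)^(n−i)
p-value (one-sided, H₁ less) = 0.11225
At α=0.05: p ≥ α → fail to reject H₀

reject H₀: no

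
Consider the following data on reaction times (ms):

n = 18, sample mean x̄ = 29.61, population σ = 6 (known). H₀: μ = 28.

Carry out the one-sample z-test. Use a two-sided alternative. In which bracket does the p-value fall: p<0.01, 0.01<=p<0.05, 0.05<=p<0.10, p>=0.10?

p-value bracket: p>=0.10

SE = σ/√n = 6/√18 = 1.4142
z = (x̄−μ₀)/SE = (29.61−28)/1.4142 = 1.1384
p-value (two-sided) = 0.25494
→ bracket: p>=0.10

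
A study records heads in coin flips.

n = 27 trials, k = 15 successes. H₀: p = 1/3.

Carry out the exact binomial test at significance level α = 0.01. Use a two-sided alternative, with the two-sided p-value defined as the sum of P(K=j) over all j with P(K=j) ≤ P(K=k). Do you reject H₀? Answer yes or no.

reject H₀: no

Exact binomial: n=27, k=15, p₀=1/3=0.3333
P(X=j) = C(n,j)·p₀^j·(1−p₀)^(n−j); p = Σ P(X=j) over j with P(X=j) ≤ P(X=15)
p-value (two-sided) = 0.02261
At α=0.01: p ≥ α → fail to reject H₀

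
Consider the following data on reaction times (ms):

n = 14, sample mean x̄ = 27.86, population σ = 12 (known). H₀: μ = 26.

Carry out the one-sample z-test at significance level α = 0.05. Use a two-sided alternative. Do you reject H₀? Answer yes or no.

SE = σ/√n = 12/√14 = 3.2071
z = (x̄−μ₀)/SE = (27.86−26)/3.2071 = 0.5800
p-value (two-sided) = 0.56194
At α=0.05: p ≥ α → fail to reject H₀

reject H₀: no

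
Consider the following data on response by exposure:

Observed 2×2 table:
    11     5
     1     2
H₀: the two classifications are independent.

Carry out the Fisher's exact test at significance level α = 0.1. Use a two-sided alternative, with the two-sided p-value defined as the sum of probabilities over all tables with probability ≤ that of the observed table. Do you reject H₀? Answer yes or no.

reject H₀: no

Margins: r₁=16, r₂=3, c₁=12, c₂=7, n=19
p_obs = C(16,11)·C(3,1)/C(19,12); sum pmf over tables with pmf ≤ p_obs
p-value (two-sided) = 0.52322
At α=0.1: p ≥ α → fail to reject H₀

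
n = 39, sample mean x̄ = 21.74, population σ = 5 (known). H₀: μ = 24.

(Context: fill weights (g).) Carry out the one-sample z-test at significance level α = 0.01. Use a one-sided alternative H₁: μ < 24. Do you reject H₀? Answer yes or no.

SE = σ/√n = 5/√39 = 0.8006
z = (x̄−μ₀)/SE = (21.74−24)/0.8006 = -2.8227
p-value (one-sided, H₁ less) = 0.00238
At α=0.01: p < α → reject H₀

reject H₀: yes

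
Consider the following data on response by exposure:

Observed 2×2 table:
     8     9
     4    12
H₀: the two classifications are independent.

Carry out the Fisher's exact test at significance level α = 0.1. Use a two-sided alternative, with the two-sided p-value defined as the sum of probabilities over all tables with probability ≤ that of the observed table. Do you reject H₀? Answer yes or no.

Margins: r₁=17, r₂=16, c₁=12, c₂=21, n=33
p_obs = C(17,8)·C(16,4)/C(33,12); sum pmf over tables with pmf ≤ p_obs
p-value (two-sided) = 0.28175
At α=0.1: p ≥ α → fail to reject H₀

reject H₀: no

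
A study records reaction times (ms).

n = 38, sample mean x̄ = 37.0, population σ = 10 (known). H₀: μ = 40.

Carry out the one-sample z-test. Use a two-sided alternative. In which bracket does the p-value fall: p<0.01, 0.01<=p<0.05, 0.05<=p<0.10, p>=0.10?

p-value bracket: 0.05<=p<0.10

SE = σ/√n = 10/√38 = 1.6222
z = (x̄−μ₀)/SE = (37.0−40)/1.6222 = -1.8493
p-value (two-sided) = 0.06441
→ bracket: 0.05<=p<0.10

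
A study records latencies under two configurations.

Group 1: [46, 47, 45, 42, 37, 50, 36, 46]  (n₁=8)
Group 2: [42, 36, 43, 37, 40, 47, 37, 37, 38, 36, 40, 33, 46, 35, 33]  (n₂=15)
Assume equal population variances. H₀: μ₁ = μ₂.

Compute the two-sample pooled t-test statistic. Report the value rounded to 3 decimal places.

x̄₁=43.625, s₁=4.926, n₁=8
x̄₂=38.667, s₂=4.287, n₂=15
s_p² = [7·4.926² + 14·4.287²]/21 = 20.3433
SE = √(s_p²·(1/8+1/15)) = 1.9746
t = (43.625−38.667)/1.9746 = 2.5110
df = 21

test statistic = 2.511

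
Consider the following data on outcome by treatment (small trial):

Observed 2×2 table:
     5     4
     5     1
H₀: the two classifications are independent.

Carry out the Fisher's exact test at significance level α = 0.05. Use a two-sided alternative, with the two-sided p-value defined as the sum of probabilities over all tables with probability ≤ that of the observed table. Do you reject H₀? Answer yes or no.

Margins: r₁=9, r₂=6, c₁=10, c₂=5, n=15
p_obs = C(9,5)·C(6,5)/C(15,10); sum pmf over tables with pmf ≤ p_obs
p-value (two-sided) = 0.58042
At α=0.05: p ≥ α → fail to reject H₀

reject H₀: no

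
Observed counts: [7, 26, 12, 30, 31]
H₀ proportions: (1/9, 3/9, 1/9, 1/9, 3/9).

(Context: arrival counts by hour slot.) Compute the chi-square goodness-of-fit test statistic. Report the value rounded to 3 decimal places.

test statistic = 33.132

n = 106; E_i = n·p_i = [11.78, 35.33, 11.78, 11.78, 35.33]
χ² = (7−11.78)²/11.78 + (26−35.33)²/35.33 + (12−11.78)²/11.78 + (30−11.78)²/11.78 + (31−35.33)²/35.33 = 33.1321
df = 4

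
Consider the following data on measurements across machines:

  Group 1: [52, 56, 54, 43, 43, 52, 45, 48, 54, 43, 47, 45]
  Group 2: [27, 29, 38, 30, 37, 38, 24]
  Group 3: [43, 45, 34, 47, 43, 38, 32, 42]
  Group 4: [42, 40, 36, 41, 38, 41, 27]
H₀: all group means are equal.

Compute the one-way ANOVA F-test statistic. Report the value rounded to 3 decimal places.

test statistic = 16.261

Group means [48.50, 31.86, 40.50, 37.86], grand mean 41.000
SSB = Σnᵢ(x̄ᵢ−x̄)² = 1331.286; SSW = ΣΣ(x−x̄ᵢ)² = 818.714
MSB = 1331.286/3 = 443.7619; MSW = 818.714/30 = 27.2905
F = MSB/MSW = 16.2607
df = (3, 30)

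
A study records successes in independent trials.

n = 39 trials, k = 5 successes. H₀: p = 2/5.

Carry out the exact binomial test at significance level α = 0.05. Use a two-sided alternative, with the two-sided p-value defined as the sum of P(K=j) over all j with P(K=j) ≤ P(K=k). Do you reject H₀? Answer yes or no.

Exact binomial: n=39, k=5, p₀=2/5=0.4000
P(X=j) = C(n,j)·p₀^j·(1−p₀)^(n−j); p = Σ P(X=j) over j with P(X=j) ≤ P(X=5)
p-value (two-sided) = 0.00042
At α=0.05: p < α → reject H₀

reject H₀: yes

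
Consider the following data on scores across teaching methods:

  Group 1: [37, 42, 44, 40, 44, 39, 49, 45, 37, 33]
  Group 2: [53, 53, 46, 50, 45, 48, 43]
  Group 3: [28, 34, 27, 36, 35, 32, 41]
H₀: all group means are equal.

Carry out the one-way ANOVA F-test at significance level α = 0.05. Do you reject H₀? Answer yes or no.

reject H₀: yes

Group means [41.00, 48.29, 33.29], grand mean 40.875
SSB = Σnᵢ(x̄ᵢ−x̄)² = 787.768; SSW = ΣΣ(x−x̄ᵢ)² = 430.857
MSB = 787.768/2 = 393.8839; MSW = 430.857/21 = 20.5170
F = MSB/MSW = 19.1979
df = (2, 21)
p-value (upper-tail) = 0.00002
At α=0.05: p < α → reject H₀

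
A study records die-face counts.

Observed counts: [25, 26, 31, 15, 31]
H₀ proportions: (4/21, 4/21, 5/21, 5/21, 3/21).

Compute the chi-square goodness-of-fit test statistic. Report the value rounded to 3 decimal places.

n = 128; E_i = n·p_i = [24.38, 24.38, 30.48, 30.48, 18.29]
χ² = (25−24.38)²/24.38 + (26−24.38)²/24.38 + (31−30.48)²/30.48 + (15−30.48)²/30.48 + (31−18.29)²/18.29 = 16.8316
df = 4

test statistic = 16.832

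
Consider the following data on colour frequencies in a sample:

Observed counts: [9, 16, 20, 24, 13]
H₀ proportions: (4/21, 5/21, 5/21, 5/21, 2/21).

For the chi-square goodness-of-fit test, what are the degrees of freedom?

degrees of freedom = 4

df = k − 1 = 5 − 1 = 4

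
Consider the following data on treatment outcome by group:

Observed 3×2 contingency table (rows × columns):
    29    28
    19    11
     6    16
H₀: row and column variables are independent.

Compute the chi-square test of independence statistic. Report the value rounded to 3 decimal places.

Row totals [57, 30, 22], col totals [54, 55], n=109
χ² = (29−28.24)²/28.24 + (28−28.76)²/28.76 + (19−14.86)²/14.86 + (11−15.14)²/15.14 + (6−10.90)²/10.90 + (16−11.10)²/11.10 = 6.6877
df = 2

test statistic = 6.688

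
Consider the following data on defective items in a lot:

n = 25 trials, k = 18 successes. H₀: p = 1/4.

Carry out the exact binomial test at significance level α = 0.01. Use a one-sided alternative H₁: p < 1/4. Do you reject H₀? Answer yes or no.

Exact binomial: n=25, k=18, p₀=1/4=0.2500
P(X≤18) from Σ C(n,i)·p₀^i·(1−p₀)^(n−i)
p-value (one-sided, H₁ less) = 1.00000
At α=0.01: p ≥ α → fail to reject H₀

reject H₀: no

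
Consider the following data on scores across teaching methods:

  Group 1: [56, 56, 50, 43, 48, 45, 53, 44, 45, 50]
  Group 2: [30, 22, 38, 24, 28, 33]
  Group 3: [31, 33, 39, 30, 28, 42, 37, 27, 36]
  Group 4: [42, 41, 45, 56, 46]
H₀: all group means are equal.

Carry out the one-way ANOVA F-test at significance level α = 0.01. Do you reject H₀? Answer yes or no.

reject H₀: yes

Group means [49.00, 29.17, 33.67, 46.00], grand mean 39.933
SSB = Σnᵢ(x̄ᵢ−x̄)² = 2055.033; SSW = ΣΣ(x−x̄ᵢ)² = 736.833
MSB = 2055.033/3 = 685.0111; MSW = 736.833/26 = 28.3397
F = MSB/MSW = 24.1714
df = (3, 26)
p-value (upper-tail) = 0.00000
At α=0.01: p < α → reject H₀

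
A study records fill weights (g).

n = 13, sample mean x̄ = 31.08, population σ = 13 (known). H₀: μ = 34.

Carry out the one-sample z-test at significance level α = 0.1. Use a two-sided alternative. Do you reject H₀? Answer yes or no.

reject H₀: no

SE = σ/√n = 13/√13 = 3.6056
z = (x̄−μ₀)/SE = (31.08−34)/3.6056 = -0.8099
p-value (two-sided) = 0.41802
At α=0.1: p ≥ α → fail to reject H₀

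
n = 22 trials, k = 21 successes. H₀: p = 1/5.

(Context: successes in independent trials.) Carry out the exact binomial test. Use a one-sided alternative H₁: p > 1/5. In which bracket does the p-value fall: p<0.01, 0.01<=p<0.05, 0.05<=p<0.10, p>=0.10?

p-value bracket: p<0.01

Exact binomial: n=22, k=21, p₀=1/5=0.2000
P(X≥21) from Σ C(n,i)·p₀^i·(1−p₀)^(n−i)
p-value (one-sided, H₁ greater) = 0.00000
→ bracket: p<0.01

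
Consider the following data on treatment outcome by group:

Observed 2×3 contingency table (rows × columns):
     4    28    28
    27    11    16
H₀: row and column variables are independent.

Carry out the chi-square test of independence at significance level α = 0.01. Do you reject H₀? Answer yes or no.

Row totals [60, 54], col totals [31, 39, 44], n=114
χ² = (4−16.32)²/16.32 + (28−20.53)²/20.53 + (28−23.16)²/23.16 + (27−14.68)²/14.68 + (11−18.47)²/18.47 + (16−20.84)²/20.84 = 27.5079
df = 2
p-value (upper-tail) = 0.00000
At α=0.01: p < α → reject H₀

reject H₀: yes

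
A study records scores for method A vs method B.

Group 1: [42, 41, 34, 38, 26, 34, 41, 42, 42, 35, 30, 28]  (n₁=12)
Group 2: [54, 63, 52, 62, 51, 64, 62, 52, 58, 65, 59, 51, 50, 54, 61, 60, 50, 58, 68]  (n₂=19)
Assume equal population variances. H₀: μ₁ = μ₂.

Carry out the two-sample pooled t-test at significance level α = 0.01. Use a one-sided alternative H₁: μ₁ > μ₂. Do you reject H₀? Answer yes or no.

reject H₀: no

x̄₁=36.083, s₁=5.807, n₁=12
x̄₂=57.579, s₂=5.689, n₂=19
s_p² = [11·5.807² + 18·5.689²]/29 = 32.8810
SE = √(s_p²·(1/12+1/19)) = 2.1144
t = (36.083−57.579)/2.1144 = -10.1663
df = 29
p-value (one-sided, H₁ greater) = 1.00000
At α=0.01: p ≥ α → fail to reject H₀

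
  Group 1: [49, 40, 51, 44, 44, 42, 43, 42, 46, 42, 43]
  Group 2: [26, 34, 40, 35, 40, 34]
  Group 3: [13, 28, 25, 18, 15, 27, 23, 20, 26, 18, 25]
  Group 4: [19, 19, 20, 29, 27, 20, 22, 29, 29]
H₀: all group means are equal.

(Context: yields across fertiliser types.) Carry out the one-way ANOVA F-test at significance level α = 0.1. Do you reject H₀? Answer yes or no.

Group means [44.18, 34.83, 21.64, 23.78], grand mean 31.000
SSB = Σnᵢ(x̄ᵢ−x̄)² = 3433.429; SSW = ΣΣ(x−x̄ᵢ)² = 670.571
MSB = 3433.429/3 = 1144.4764; MSW = 670.571/33 = 20.3203
F = MSB/MSW = 56.3218
df = (3, 33)
p-value (upper-tail) = 0.00000
At α=0.1: p < α → reject H₀

reject H₀: yes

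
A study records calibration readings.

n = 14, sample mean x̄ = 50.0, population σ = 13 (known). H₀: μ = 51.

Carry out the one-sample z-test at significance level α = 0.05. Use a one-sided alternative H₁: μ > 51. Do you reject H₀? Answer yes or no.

reject H₀: no

SE = σ/√n = 13/√14 = 3.4744
z = (x̄−μ₀)/SE = (50.0−51)/3.4744 = -0.2878
p-value (one-sided, H₁ greater) = 0.61326
At α=0.05: p ≥ α → fail to reject H₀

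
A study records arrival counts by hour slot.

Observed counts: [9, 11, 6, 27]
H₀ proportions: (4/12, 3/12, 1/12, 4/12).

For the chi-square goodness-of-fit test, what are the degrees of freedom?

degrees of freedom = 3

df = k − 1 = 4 − 1 = 3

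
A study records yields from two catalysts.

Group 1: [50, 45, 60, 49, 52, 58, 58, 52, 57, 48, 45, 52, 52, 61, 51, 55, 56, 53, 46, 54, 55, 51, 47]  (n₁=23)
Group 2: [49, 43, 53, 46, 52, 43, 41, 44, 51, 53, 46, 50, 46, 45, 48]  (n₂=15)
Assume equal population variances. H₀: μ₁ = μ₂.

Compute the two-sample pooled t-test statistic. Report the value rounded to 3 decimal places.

test statistic = 3.580

x̄₁=52.478, s₁=4.601, n₁=23
x̄₂=47.333, s₂=3.867, n₂=15
s_p² = [22·4.601² + 14·3.867²]/36 = 18.7520
SE = √(s_p²·(1/23+1/15)) = 1.4372
t = (52.478−47.333)/1.4372 = 3.5799
df = 36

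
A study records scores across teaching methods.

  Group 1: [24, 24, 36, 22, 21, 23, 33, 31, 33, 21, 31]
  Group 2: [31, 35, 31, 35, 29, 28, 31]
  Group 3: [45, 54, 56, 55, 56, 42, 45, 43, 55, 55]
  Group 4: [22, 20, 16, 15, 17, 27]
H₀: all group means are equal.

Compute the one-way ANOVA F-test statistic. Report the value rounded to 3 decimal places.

Group means [27.18, 31.43, 50.60, 19.50], grand mean 33.588
SSB = Σnᵢ(x̄ᵢ−x̄)² = 4568.985; SSW = ΣΣ(x−x̄ᵢ)² = 783.251
MSB = 4568.985/3 = 1522.9949; MSW = 783.251/30 = 26.1084
F = MSB/MSW = 58.3336
df = (3, 30)

test statistic = 58.334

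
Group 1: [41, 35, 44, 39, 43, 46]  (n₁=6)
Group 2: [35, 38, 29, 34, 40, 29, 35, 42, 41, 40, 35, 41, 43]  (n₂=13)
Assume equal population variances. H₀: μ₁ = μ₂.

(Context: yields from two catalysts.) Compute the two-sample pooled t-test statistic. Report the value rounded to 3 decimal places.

x̄₁=41.333, s₁=3.933, n₁=6
x̄₂=37.077, s₂=4.663, n₂=13
s_p² = [5·3.933² + 12·4.663²]/17 = 19.8974
SE = √(s_p²·(1/6+1/13)) = 2.2015
t = (41.333−37.077)/2.2015 = 1.9334
df = 17

test statistic = 1.933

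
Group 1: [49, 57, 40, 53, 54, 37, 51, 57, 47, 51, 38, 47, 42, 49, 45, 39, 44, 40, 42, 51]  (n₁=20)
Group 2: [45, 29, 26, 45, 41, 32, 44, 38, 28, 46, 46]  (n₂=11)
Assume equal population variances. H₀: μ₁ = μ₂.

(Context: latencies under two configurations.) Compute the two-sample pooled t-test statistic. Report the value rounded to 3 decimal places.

test statistic = 3.275

x̄₁=46.650, s₁=6.260, n₁=20
x̄₂=38.182, s₂=7.948, n₂=11
s_p² = [19·6.260² + 10·7.948²]/29 = 47.4547
SE = √(s_p²·(1/20+1/11)) = 2.5859
t = (46.650−38.182)/2.5859 = 3.2748
df = 29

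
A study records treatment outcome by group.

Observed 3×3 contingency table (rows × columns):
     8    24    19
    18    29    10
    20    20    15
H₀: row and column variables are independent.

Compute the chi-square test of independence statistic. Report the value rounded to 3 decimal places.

test statistic = 9.638

Row totals [51, 57, 55], col totals [46, 73, 44], n=163
χ² = (8−14.39)²/14.39 + (24−22.84)²/22.84 + (19−13.77)²/13.77 + (18−16.09)²/16.09 + (29−25.53)²/25.53 + (10−15.39)²/15.39 + (20−15.52)²/15.52 + (20−24.63)²/24.63 + (15−14.85)²/14.85 = 9.6381
df = 4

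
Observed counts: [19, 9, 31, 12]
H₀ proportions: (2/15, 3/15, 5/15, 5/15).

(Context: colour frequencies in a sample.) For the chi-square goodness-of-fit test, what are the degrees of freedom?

df = k − 1 = 4 − 1 = 3

degrees of freedom = 3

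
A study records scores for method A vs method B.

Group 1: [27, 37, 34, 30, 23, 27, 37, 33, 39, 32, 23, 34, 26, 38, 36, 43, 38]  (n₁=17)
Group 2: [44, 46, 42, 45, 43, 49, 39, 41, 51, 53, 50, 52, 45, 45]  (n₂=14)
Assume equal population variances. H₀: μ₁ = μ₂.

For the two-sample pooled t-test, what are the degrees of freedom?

df = n₁ + n₂ − 2 = 17 + 14 − 2 = 29

degrees of freedom = 29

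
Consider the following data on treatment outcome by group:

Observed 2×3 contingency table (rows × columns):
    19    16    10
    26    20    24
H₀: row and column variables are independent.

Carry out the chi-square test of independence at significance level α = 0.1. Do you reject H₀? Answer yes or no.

reject H₀: no

Row totals [45, 70], col totals [45, 36, 34], n=115
χ² = (19−17.61)²/17.61 + (16−14.09)²/14.09 + (10−13.30)²/13.30 + (26−27.39)²/27.39 + (20−21.91)²/21.91 + (24−20.70)²/20.70 = 1.9557
df = 2
p-value (upper-tail) = 0.37612
At α=0.1: p ≥ α → fail to reject H₀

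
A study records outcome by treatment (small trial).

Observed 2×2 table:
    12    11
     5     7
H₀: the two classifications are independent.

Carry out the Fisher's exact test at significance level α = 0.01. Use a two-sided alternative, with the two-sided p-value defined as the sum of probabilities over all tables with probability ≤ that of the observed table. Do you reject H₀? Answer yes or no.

reject H₀: no

Margins: r₁=23, r₂=12, c₁=17, c₂=18, n=35
p_obs = C(23,12)·C(12,5)/C(35,17); sum pmf over tables with pmf ≤ p_obs
p-value (two-sided) = 0.72467
At α=0.01: p ≥ α → fail to reject H₀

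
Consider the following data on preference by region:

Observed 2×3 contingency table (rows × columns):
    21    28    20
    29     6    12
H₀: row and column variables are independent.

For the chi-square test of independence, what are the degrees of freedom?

degrees of freedom = 2

df = (r−1)(c−1) = (2−1)·(3−1) = 2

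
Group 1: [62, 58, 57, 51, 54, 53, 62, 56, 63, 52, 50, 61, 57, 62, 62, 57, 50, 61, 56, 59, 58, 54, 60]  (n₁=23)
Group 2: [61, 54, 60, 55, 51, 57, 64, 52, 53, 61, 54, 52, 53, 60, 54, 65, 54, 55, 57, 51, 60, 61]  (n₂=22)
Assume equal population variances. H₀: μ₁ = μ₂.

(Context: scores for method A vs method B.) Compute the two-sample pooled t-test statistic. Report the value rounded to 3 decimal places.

test statistic = 0.502

x̄₁=57.174, s₁=4.141, n₁=23
x̄₂=56.545, s₂=4.262, n₂=22
s_p² = [22·4.141² + 21·4.262²]/43 = 17.6456
SE = √(s_p²·(1/23+1/22)) = 1.2527
t = (57.174−56.545)/1.2527 = 0.5017
df = 43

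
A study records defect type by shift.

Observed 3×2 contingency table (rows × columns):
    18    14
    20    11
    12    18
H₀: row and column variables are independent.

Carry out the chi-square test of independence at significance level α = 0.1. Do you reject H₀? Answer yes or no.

Row totals [32, 31, 30], col totals [50, 43], n=93
χ² = (18−17.20)²/17.20 + (14−14.80)²/14.80 + (20−16.67)²/16.67 + (11−14.33)²/14.33 + (12−16.13)²/16.13 + (18−13.87)²/13.87 = 3.8076
df = 2
p-value (upper-tail) = 0.14900
At α=0.1: p ≥ α → fail to reject H₀

reject H₀: no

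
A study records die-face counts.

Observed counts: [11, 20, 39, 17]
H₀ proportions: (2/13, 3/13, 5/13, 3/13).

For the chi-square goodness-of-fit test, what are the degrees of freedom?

df = k − 1 = 4 − 1 = 3

degrees of freedom = 3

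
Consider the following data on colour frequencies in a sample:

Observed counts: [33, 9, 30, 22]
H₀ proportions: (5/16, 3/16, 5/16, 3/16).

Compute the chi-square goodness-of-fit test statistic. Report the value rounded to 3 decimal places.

test statistic = 5.767

n = 94; E_i = n·p_i = [29.38, 17.62, 29.38, 17.62]
χ² = (33−29.38)²/29.38 + (9−17.62)²/17.62 + (30−29.38)²/29.38 + (22−17.62)²/17.62 = 5.7674
df = 3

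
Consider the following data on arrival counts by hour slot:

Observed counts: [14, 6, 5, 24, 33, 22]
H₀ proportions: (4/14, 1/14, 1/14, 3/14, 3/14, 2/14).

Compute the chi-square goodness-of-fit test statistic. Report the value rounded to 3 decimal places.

test statistic = 18.096

n = 104; E_i = n·p_i = [29.71, 7.43, 7.43, 22.29, 22.29, 14.86]
χ² = (14−29.71)²/29.71 + (6−7.43)²/7.43 + (5−7.43)²/7.43 + (24−22.29)²/22.29 + (33−22.29)²/22.29 + (22−14.86)²/14.86 = 18.0962
df = 5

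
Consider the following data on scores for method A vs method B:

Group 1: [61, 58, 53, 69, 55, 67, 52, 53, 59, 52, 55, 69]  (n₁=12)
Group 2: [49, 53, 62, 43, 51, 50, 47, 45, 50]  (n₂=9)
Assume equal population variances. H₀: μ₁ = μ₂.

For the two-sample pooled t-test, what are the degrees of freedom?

df = n₁ + n₂ − 2 = 12 + 9 − 2 = 19

degrees of freedom = 19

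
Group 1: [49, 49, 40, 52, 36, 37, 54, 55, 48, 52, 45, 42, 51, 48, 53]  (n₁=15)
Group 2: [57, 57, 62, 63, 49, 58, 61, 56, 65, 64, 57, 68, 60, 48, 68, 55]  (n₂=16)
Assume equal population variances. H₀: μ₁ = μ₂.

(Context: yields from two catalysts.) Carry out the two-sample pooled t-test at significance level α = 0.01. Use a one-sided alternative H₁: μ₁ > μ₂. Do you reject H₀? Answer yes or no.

x̄₁=47.400, s₁=6.104, n₁=15
x̄₂=59.250, s₂=5.837, n₂=16
s_p² = [14·6.104² + 15·5.837²]/29 = 35.6069
SE = √(s_p²·(1/15+1/16)) = 2.1446
t = (47.400−59.250)/2.1446 = -5.5256
df = 29
p-value (one-sided, H₁ greater) = 1.00000
At α=0.01: p ≥ α → fail to reject H₀

reject H₀: no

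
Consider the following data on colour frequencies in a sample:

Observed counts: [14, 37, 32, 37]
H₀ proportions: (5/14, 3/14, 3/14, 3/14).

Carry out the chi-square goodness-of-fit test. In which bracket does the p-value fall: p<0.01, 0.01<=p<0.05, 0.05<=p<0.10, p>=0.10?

n = 120; E_i = n·p_i = [42.86, 25.71, 25.71, 25.71]
χ² = (14−42.86)²/42.86 + (37−25.71)²/25.71 + (32−25.71)²/25.71 + (37−25.71)²/25.71 = 30.8733
df = 3
p-value (upper-tail) = 0.00000
→ bracket: p<0.01

p-value bracket: p<0.01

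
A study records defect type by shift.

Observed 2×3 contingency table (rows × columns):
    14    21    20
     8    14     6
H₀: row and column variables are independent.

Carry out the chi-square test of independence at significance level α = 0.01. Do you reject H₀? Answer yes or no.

Row totals [55, 28], col totals [22, 35, 26], n=83
χ² = (14−14.58)²/14.58 + (21−23.19)²/23.19 + (20−17.23)²/17.23 + (8−7.42)²/7.42 + (14−11.81)²/11.81 + (6−8.77)²/8.77 = 2.0037
df = 2
p-value (upper-tail) = 0.36719
At α=0.01: p ≥ α → fail to reject H₀

reject H₀: no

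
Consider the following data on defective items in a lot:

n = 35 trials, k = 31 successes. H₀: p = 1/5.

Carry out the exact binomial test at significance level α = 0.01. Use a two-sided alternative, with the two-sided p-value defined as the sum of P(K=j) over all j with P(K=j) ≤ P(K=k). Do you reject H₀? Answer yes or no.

Exact binomial: n=35, k=31, p₀=1/5=0.2000
P(X=j) = C(n,j)·p₀^j·(1−p₀)^(n−j); p = Σ P(X=j) over j with P(X=j) ≤ P(X=31)
p-value (two-sided) = 0.00000
At α=0.01: p < α → reject H₀

reject H₀: yes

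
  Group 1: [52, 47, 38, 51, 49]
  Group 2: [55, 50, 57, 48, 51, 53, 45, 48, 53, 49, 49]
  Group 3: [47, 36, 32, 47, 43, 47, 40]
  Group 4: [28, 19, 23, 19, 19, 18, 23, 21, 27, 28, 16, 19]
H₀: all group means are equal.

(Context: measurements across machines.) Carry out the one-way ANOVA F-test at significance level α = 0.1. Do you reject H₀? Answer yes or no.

Group means [47.40, 50.73, 41.71, 21.67], grand mean 38.486
SSB = Σnᵢ(x̄ᵢ−x̄)² = 5513.266; SSW = ΣΣ(x−x̄ᵢ)² = 649.477
MSB = 5513.266/3 = 1837.7553; MSW = 649.477/31 = 20.9509
F = MSB/MSW = 87.7174
df = (3, 31)
p-value (upper-tail) = 0.00000
At α=0.1: p < α → reject H₀

reject H₀: yes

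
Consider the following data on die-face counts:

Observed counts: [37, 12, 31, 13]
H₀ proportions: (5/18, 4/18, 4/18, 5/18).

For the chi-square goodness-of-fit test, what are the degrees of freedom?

degrees of freedom = 3

df = k − 1 = 4 − 1 = 3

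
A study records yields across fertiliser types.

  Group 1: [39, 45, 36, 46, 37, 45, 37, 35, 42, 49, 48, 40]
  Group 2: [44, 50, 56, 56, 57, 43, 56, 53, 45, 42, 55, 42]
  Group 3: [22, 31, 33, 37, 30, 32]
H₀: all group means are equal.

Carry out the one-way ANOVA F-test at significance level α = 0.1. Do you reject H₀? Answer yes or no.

Group means [41.58, 49.92, 30.83], grand mean 42.767
SSB = Σnᵢ(x̄ᵢ−x̄)² = 1484.700; SSW = ΣΣ(x−x̄ᵢ)² = 816.667
MSB = 1484.700/2 = 742.3500; MSW = 816.667/27 = 30.2469
F = MSB/MSW = 24.5430
df = (2, 27)
p-value (upper-tail) = 0.00000
At α=0.1: p < α → reject H₀

reject H₀: yes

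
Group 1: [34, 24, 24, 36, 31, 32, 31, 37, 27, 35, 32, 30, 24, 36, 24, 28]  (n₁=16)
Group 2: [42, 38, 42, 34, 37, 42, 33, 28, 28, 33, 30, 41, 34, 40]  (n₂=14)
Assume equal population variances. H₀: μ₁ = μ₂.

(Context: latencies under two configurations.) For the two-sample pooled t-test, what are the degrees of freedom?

df = n₁ + n₂ − 2 = 16 + 14 − 2 = 28

degrees of freedom = 28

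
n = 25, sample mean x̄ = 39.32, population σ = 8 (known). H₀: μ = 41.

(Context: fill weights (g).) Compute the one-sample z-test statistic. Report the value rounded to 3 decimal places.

SE = σ/√n = 8/√25 = 1.6000
z = (x̄−μ₀)/SE = (39.32−41)/1.6000 = -1.0500

test statistic = -1.050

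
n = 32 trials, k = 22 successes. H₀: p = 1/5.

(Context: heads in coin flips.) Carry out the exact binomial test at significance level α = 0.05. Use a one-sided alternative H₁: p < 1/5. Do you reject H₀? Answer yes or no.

Exact binomial: n=32, k=22, p₀=1/5=0.2000
P(X≤22) from Σ C(n,i)·p₀^i·(1−p₀)^(n−i)
p-value (one-sided, H₁ less) = 1.00000
At α=0.05: p ≥ α → fail to reject H₀

reject H₀: no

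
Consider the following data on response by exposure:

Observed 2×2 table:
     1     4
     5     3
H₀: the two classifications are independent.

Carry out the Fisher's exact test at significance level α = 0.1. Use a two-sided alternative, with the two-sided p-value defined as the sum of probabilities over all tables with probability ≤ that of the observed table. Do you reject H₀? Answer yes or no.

reject H₀: no

Margins: r₁=5, r₂=8, c₁=6, c₂=7, n=13
p_obs = C(5,1)·C(8,5)/C(13,6); sum pmf over tables with pmf ≤ p_obs
p-value (two-sided) = 0.26573
At α=0.1: p ≥ α → fail to reject H₀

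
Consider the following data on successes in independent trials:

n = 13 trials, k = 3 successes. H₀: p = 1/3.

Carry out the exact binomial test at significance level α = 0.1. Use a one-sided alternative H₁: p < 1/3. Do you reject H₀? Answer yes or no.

reject H₀: no

Exact binomial: n=13, k=3, p₀=1/3=0.3333
P(X≤3) from Σ C(n,i)·p₀^i·(1−p₀)^(n−i)
p-value (one-sided, H₁ less) = 0.32242
At α=0.1: p ≥ α → fail to reject H₀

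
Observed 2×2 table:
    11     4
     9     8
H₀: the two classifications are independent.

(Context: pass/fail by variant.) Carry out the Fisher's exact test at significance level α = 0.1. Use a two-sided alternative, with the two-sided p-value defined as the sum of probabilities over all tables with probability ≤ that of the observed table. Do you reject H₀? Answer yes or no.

Margins: r₁=15, r₂=17, c₁=20, c₂=12, n=32
p_obs = C(15,11)·C(17,9)/C(32,20); sum pmf over tables with pmf ≤ p_obs
p-value (two-sided) = 0.29066
At α=0.1: p ≥ α → fail to reject H₀

reject H₀: no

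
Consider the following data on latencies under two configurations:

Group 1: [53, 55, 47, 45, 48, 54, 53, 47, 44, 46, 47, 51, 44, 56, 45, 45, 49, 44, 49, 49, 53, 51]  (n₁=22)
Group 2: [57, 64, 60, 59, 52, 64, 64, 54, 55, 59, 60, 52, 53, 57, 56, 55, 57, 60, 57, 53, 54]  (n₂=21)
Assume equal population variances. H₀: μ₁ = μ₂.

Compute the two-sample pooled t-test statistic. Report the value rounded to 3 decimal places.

x̄₁=48.864, s₁=3.846, n₁=22
x̄₂=57.238, s₂=3.807, n₂=21
s_p² = [21·3.846² + 20·3.807²]/41 = 14.6439
SE = √(s_p²·(1/22+1/21)) = 1.1675
t = (48.864−57.238)/1.1675 = -7.1732
df = 41

test statistic = -7.173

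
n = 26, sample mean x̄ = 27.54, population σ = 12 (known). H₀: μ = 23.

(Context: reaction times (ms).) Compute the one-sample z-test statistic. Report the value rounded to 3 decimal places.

SE = σ/√n = 12/√26 = 2.3534
z = (x̄−μ₀)/SE = (27.54−23)/2.3534 = 1.9291

test statistic = 1.929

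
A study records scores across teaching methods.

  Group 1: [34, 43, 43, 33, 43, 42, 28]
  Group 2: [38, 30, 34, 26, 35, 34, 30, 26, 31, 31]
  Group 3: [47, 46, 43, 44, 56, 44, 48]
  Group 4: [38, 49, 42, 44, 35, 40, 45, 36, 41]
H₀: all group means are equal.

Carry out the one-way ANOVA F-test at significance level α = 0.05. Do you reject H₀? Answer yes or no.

Group means [38.00, 31.50, 46.86, 41.11], grand mean 38.758
SSB = Σnᵢ(x̄ᵢ−x̄)² = 1039.815; SSW = ΣΣ(x−x̄ᵢ)² = 642.246
MSB = 1039.815/3 = 346.6049; MSW = 642.246/29 = 22.1464
F = MSB/MSW = 15.6506
df = (3, 29)
p-value (upper-tail) = 0.00000
At α=0.05: p < α → reject H₀

reject H₀: yes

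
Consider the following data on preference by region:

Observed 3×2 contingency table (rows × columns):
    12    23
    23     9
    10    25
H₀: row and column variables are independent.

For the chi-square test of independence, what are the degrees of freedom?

degrees of freedom = 2

df = (r−1)(c−1) = (3−1)·(2−1) = 2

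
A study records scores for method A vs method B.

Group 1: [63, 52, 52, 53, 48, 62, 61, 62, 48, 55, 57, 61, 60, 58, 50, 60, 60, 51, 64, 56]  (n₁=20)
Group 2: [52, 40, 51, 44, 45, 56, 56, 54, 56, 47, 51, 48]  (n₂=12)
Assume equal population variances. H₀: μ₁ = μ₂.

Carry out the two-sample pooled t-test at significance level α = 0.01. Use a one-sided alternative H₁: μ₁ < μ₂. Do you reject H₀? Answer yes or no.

x̄₁=56.650, s₁=5.184, n₁=20
x̄₂=50.000, s₂=5.257, n₂=12
s_p² = [19·5.184² + 11·5.257²]/30 = 27.1517
SE = √(s_p²·(1/20+1/12)) = 1.9027
t = (56.650−50.000)/1.9027 = 3.4951
df = 30
p-value (one-sided, H₁ less) = 0.99925
At α=0.01: p ≥ α → fail to reject H₀

reject H₀: no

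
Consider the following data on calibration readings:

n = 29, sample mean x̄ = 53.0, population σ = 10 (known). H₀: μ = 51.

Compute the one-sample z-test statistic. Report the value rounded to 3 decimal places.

test statistic = 1.077

SE = σ/√n = 10/√29 = 1.8570
z = (x̄−μ₀)/SE = (53.0−51)/1.8570 = 1.0770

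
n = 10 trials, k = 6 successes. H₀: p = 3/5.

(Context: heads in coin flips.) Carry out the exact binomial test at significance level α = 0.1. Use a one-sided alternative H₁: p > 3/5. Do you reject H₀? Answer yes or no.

reject H₀: no

Exact binomial: n=10, k=6, p₀=3/5=0.6000
P(X≥6) from Σ C(n,i)·p₀^i·(1−p₀)^(n−i)
p-value (one-sided, H₁ greater) = 0.63310
At α=0.1: p ≥ α → fail to reject H₀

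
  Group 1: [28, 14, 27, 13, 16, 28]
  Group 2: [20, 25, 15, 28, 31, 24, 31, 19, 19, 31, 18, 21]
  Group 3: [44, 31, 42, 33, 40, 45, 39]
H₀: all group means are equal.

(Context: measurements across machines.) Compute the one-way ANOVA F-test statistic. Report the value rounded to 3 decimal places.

test statistic = 19.256

Group means [21.00, 23.50, 39.14], grand mean 27.280
SSB = Σnᵢ(x̄ᵢ−x̄)² = 1393.183; SSW = ΣΣ(x−x̄ᵢ)² = 795.857
MSB = 1393.183/2 = 696.5914; MSW = 795.857/22 = 36.1753
F = MSB/MSW = 19.2560
df = (2, 22)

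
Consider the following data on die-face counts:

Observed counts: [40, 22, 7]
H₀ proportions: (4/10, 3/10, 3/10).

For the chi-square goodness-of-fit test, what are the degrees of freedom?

degrees of freedom = 2

df = k − 1 = 3 − 1 = 2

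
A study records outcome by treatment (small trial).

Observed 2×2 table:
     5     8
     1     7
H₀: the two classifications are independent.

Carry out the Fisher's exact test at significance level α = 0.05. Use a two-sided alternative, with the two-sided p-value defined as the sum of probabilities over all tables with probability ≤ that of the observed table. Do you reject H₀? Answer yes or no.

Margins: r₁=13, r₂=8, c₁=6, c₂=15, n=21
p_obs = C(13,5)·C(8,1)/C(21,6); sum pmf over tables with pmf ≤ p_obs
p-value (two-sided) = 0.33591
At α=0.05: p ≥ α → fail to reject H₀

reject H₀: no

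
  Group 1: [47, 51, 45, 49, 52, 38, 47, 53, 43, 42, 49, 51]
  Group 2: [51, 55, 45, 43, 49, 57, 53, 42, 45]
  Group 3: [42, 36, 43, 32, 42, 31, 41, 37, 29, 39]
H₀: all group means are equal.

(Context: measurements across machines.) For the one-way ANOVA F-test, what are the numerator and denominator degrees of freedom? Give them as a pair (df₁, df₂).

degrees of freedom = [2, 28]

k = 3 groups, N = 31 total
df = (k−1, N−k) = (3−1, 31−3) = (2, 28)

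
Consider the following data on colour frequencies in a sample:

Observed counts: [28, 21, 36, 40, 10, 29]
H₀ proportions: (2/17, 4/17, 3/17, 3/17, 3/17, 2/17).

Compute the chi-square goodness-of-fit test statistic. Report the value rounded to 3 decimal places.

n = 164; E_i = n·p_i = [19.29, 38.59, 28.94, 28.94, 28.94, 19.29]
χ² = (28−19.29)²/19.29 + (21−38.59)²/38.59 + (36−28.94)²/28.94 + (40−28.94)²/28.94 + (10−28.94)²/28.94 + (29−19.29)²/19.29 = 35.1712
df = 5

test statistic = 35.171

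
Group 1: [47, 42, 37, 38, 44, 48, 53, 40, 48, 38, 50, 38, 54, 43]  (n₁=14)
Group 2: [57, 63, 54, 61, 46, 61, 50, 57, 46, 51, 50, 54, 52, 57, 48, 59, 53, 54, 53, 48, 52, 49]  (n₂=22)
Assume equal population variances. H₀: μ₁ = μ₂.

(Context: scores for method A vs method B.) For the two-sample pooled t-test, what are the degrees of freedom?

degrees of freedom = 34

df = n₁ + n₂ − 2 = 14 + 22 − 2 = 34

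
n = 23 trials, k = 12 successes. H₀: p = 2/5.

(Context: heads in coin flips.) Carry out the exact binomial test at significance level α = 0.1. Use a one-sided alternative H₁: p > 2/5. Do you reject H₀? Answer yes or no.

Exact binomial: n=23, k=12, p₀=2/5=0.4000
P(X≥12) from Σ C(n,i)·p₀^i·(1−p₀)^(n−i)
p-value (one-sided, H₁ greater) = 0.16364
At α=0.1: p ≥ α → fail to reject H₀

reject H₀: no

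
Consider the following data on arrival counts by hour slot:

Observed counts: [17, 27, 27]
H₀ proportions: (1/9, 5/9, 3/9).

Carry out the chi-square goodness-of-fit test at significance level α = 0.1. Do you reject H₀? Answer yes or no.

reject H₀: yes

n = 71; E_i = n·p_i = [7.89, 39.44, 23.67]
χ² = (17−7.89)²/7.89 + (27−39.44)²/39.44 + (27−23.67)²/23.67 = 14.9183
df = 2
p-value (upper-tail) = 0.00058
At α=0.1: p < α → reject H₀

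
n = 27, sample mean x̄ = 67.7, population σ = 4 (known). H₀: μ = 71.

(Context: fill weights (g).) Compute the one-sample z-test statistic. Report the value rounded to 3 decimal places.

test statistic = -4.287

SE = σ/√n = 4/√27 = 0.7698
z = (x̄−μ₀)/SE = (67.7−71)/0.7698 = -4.2868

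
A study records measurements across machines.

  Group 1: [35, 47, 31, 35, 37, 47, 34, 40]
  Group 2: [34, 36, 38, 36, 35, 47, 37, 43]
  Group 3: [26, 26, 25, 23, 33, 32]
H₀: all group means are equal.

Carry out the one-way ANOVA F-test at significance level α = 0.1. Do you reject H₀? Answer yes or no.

Group means [38.25, 38.25, 27.50], grand mean 35.318
SSB = Σnᵢ(x̄ᵢ−x̄)² = 504.273; SSW = ΣΣ(x−x̄ᵢ)² = 470.500
MSB = 504.273/2 = 252.1364; MSW = 470.500/19 = 24.7632
F = MSB/MSW = 10.1819
df = (2, 19)
p-value (upper-tail) = 0.00099
At α=0.1: p < α → reject H₀

reject H₀: yes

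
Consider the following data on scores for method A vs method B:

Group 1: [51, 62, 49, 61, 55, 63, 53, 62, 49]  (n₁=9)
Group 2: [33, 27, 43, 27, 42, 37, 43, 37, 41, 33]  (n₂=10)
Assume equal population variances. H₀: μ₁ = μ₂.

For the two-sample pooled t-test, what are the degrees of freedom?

degrees of freedom = 17

df = n₁ + n₂ − 2 = 9 + 10 − 2 = 17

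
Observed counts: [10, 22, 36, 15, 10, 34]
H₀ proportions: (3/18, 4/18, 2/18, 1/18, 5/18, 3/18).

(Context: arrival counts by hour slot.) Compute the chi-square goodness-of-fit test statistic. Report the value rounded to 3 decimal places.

n = 127; E_i = n·p_i = [21.17, 28.22, 14.11, 7.06, 35.28, 21.17]
χ² = (10−21.17)²/21.17 + (22−28.22)²/28.22 + (36−14.11)²/14.11 + (15−7.06)²/7.06 + (10−35.28)²/35.28 + (34−21.17)²/21.17 = 76.0551
df = 5

test statistic = 76.055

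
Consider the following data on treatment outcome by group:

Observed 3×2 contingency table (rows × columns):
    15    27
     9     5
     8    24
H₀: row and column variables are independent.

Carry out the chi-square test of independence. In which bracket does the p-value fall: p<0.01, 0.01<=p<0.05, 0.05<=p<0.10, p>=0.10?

p-value bracket: 0.01<=p<0.05

Row totals [42, 14, 32], col totals [32, 56], n=88
χ² = (15−15.27)²/15.27 + (27−26.73)²/26.73 + (9−5.09)²/5.09 + (5−8.91)²/8.91 + (8−11.64)²/11.64 + (24−20.36)²/20.36 = 6.5102
df = 2
p-value (upper-tail) = 0.03858
→ bracket: 0.01<=p<0.05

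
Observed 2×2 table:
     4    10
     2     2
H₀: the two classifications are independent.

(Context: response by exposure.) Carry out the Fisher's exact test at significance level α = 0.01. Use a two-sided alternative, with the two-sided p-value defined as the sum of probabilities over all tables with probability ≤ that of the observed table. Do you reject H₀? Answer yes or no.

reject H₀: no

Margins: r₁=14, r₂=4, c₁=6, c₂=12, n=18
p_obs = C(14,4)·C(4,2)/C(18,6); sum pmf over tables with pmf ≤ p_obs
p-value (two-sided) = 0.56863
At α=0.01: p ≥ α → fail to reject H₀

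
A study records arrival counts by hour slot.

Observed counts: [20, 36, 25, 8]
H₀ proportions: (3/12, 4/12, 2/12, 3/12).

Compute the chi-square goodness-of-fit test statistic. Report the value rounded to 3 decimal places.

n = 89; E_i = n·p_i = [22.25, 29.67, 14.83, 22.25]
χ² = (20−22.25)²/22.25 + (36−29.67)²/29.67 + (25−14.83)²/14.83 + (8−22.25)²/22.25 = 17.6742
df = 3

test statistic = 17.674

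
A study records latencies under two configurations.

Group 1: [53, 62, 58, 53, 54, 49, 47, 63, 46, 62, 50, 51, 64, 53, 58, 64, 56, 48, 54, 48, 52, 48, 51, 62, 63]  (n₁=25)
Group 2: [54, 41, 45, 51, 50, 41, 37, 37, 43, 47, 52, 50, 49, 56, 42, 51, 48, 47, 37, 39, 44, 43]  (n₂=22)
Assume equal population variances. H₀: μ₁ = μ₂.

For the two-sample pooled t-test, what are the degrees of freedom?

df = n₁ + n₂ − 2 = 25 + 22 − 2 = 45

degrees of freedom = 45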